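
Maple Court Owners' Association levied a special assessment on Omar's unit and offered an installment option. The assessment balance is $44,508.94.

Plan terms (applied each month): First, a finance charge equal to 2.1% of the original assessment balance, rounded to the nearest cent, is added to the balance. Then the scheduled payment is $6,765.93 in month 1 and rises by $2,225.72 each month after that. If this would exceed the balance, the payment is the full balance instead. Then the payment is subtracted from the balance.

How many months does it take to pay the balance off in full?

Month 1: opening $44,508.94; interest $934.69 → $45,443.63; payment $6,765.93; balance $38,677.70
Month 2: opening $38,677.70; interest $934.69 → $39,612.39; payment $8,991.65; balance $30,620.74
Month 3: opening $30,620.74; interest $934.69 → $31,555.43; payment $11,217.37; balance $20,338.06
Month 4: opening $20,338.06; interest $934.69 → $21,272.75; payment $13,443.09; balance $7,829.66
Month 5: opening $7,829.66; interest $934.69 → $8,764.35; payment $8,764.35; balance $0.00
Balance reaches $0.00 in month 5.

5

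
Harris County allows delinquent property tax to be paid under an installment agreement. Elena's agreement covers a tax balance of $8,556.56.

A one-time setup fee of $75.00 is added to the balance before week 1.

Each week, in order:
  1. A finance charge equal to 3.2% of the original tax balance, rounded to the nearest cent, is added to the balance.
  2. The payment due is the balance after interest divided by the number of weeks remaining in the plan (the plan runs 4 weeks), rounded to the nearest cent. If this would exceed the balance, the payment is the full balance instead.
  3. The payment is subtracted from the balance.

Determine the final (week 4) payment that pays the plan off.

$2,728.33

Week 1: $8,631.56 +$273.81 interest = $8,905.37; pay $2,226.34 → $6,679.03
Week 2: $6,679.03 +$273.81 interest = $6,952.84; pay $2,317.61 → $4,635.23
Week 3: $4,635.23 +$273.81 interest = $4,909.04; pay $2,454.52 → $2,454.52
Week 4: $2,454.52 +$273.81 interest = $2,728.33; pay $2,728.33 → $0.00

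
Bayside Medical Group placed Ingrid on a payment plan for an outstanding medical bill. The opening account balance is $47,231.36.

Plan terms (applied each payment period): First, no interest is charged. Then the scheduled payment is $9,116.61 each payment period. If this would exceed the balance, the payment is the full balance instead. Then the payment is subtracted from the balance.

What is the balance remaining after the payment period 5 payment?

$1,648.31

Payment period 1: opening $47,231.36; payment $9,116.61; balance $38,114.75
Payment period 2: opening $38,114.75; payment $9,116.61; balance $28,998.14
Payment period 3: opening $28,998.14; payment $9,116.61; balance $19,881.53
Payment period 4: opening $19,881.53; payment $9,116.61; balance $10,764.92
Payment period 5: opening $10,764.92; payment $9,116.61; balance $1,648.31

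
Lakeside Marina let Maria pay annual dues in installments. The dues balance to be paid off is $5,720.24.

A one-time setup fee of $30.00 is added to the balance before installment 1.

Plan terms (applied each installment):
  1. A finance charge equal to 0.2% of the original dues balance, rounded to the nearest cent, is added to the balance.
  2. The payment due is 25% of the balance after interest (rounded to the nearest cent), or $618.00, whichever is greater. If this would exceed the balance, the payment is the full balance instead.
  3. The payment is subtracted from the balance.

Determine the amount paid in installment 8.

# | Opening | Interest | Payment | End bal
1 | $5,750.24 | $11.44 | $1,440.42 | $4,321.26
2 | $4,321.26 | $11.44 | $1,083.18 | $3,249.52
3 | $3,249.52 | $11.44 | $815.24 | $2,445.72
4 | $2,445.72 | $11.44 | $618.00 | $1,839.16
5 | $1,839.16 | $11.44 | $618.00 | $1,232.60
6 | $1,232.60 | $11.44 | $618.00 | $626.04
7 | $626.04 | $11.44 | $618.00 | $19.48
8 | $19.48 | $11.44 | $30.92 | $0.00

$30.92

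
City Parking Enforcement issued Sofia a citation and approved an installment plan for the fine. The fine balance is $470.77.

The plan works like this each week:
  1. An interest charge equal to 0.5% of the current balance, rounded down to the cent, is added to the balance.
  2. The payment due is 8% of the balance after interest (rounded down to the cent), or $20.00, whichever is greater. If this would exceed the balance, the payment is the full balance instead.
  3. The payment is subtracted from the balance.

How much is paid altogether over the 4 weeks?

# | Opening | Interest | Payment | End bal
1 | $470.77 | $2.35 | $37.84 | $435.28
2 | $435.28 | $2.17 | $34.99 | $402.46
3 | $402.46 | $2.01 | $32.35 | $372.12
4 | $372.12 | $1.86 | $29.91 | $344.07
Total paid: $135.09

$135.09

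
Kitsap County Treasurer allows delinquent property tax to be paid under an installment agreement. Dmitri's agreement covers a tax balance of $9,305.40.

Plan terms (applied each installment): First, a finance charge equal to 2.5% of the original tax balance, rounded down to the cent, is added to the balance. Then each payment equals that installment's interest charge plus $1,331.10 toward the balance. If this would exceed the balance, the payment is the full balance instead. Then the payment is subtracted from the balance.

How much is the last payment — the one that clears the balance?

$1,551.43

Installment 1: opening $9,305.40; interest $232.63 → $9,538.03; payment $1,563.73; balance $7,974.30
Installment 2: opening $7,974.30; interest $232.63 → $8,206.93; payment $1,563.73; balance $6,643.20
Installment 3: opening $6,643.20; interest $232.63 → $6,875.83; payment $1,563.73; balance $5,312.10
Installment 4: opening $5,312.10; interest $232.63 → $5,544.73; payment $1,563.73; balance $3,981.00
Installment 5: opening $3,981.00; interest $232.63 → $4,213.63; payment $1,563.73; balance $2,649.90
Installment 6: opening $2,649.90; interest $232.63 → $2,882.53; payment $1,563.73; balance $1,318.80
Installment 7: opening $1,318.80; interest $232.63 → $1,551.43; payment $1,551.43; balance $0.00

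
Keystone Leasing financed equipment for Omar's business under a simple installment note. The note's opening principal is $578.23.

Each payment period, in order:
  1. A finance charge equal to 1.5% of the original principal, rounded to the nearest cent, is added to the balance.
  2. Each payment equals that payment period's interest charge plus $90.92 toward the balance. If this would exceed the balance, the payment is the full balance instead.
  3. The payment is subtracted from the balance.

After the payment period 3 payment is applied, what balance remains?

$305.47

Payment period 1: $578.23 +$8.67 interest = $586.90; pay $99.59 → $487.31
Payment period 2: $487.31 +$8.67 interest = $495.98; pay $99.59 → $396.39
Payment period 3: $396.39 +$8.67 interest = $405.06; pay $99.59 → $305.47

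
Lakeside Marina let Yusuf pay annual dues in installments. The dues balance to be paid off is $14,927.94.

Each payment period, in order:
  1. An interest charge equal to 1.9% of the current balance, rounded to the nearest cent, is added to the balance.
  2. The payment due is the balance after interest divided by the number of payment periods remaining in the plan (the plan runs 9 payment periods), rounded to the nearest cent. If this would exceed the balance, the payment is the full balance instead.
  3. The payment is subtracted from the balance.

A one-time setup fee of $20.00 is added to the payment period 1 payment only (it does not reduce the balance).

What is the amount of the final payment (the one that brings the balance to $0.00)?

$1,964.84

Payment period 1: $14,927.94 +$283.63 interest = $15,211.57; pay $1,690.17 (+ $20.00 fee) → $13,521.40
Payment period 2: $13,521.40 +$256.91 interest = $13,778.31; pay $1,722.29 → $12,056.02
Payment period 3: $12,056.02 +$229.06 interest = $12,285.08; pay $1,755.01 → $10,530.07
Payment period 4: $10,530.07 +$200.07 interest = $10,730.14; pay $1,788.36 → $8,941.78
Payment period 5: $8,941.78 +$169.89 interest = $9,111.67; pay $1,822.33 → $7,289.34
Payment period 6: $7,289.34 +$138.50 interest = $7,427.84; pay $1,856.96 → $5,570.88
Payment period 7: $5,570.88 +$105.85 interest = $5,676.73; pay $1,892.24 → $3,784.49
Payment period 8: $3,784.49 +$71.91 interest = $3,856.40; pay $1,928.20 → $1,928.20
Payment period 9: $1,928.20 +$36.64 interest = $1,964.84; pay $1,964.84 → $0.00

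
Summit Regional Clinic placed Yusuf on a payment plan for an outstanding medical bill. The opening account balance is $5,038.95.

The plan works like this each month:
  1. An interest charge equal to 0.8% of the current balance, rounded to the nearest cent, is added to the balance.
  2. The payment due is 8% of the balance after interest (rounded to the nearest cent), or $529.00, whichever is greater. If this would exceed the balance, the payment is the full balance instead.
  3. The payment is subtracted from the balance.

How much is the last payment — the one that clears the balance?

$501.33

Month 1: opening $5,038.95; interest $40.31 → $5,079.26; payment $529.00; balance $4,550.26
Month 2: opening $4,550.26; interest $36.40 → $4,586.66; payment $529.00; balance $4,057.66
Month 3: opening $4,057.66; interest $32.46 → $4,090.12; payment $529.00; balance $3,561.12
Month 4: opening $3,561.12; interest $28.49 → $3,589.61; payment $529.00; balance $3,060.61
Month 5: opening $3,060.61; interest $24.48 → $3,085.09; payment $529.00; balance $2,556.09
Month 6: opening $2,556.09; interest $20.45 → $2,576.54; payment $529.00; balance $2,047.54
Month 7: opening $2,047.54; interest $16.38 → $2,063.92; payment $529.00; balance $1,534.92
Month 8: opening $1,534.92; interest $12.28 → $1,547.20; payment $529.00; balance $1,018.20
Month 9: opening $1,018.20; interest $8.15 → $1,026.35; payment $529.00; balance $497.35
Month 10: opening $497.35; interest $3.98 → $501.33; payment $501.33; balance $0.00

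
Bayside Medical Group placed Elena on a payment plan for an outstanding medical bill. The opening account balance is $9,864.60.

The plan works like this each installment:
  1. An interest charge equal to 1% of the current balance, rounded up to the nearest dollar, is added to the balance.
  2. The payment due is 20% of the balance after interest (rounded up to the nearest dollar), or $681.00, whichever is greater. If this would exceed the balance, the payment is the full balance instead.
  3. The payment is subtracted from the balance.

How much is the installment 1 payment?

Installment 1: opening $9,864.60; interest $99.00 → $9,963.60; payment $1,993.00; balance $7,970.60

$1,993.00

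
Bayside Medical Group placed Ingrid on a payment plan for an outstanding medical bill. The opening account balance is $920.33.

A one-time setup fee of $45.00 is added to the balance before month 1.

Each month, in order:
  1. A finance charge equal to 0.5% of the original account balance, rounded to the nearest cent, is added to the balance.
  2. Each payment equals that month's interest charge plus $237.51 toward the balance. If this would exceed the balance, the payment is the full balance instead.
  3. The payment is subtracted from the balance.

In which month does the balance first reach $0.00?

# | Opening | Interest | Payment | End bal
1 | $965.33 | $4.60 | $242.11 | $727.82
2 | $727.82 | $4.60 | $242.11 | $490.31
3 | $490.31 | $4.60 | $242.11 | $252.80
4 | $252.80 | $4.60 | $242.11 | $15.29
5 | $15.29 | $4.60 | $19.89 | $0.00
Balance reaches $0.00 in month 5.

5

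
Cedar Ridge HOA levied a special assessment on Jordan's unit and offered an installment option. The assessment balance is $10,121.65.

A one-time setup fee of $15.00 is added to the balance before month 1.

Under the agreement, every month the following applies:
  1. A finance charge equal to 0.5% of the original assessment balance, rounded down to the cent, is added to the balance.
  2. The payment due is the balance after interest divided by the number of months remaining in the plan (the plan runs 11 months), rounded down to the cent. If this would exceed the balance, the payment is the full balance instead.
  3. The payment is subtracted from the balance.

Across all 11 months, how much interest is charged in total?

Month 1: opening $10,136.65; interest $50.60 → $10,187.25; payment $926.11; balance $9,261.14
Month 2: opening $9,261.14; interest $50.60 → $9,311.74; payment $931.17; balance $8,380.57
Month 3: opening $8,380.57; interest $50.60 → $8,431.17; payment $936.79; balance $7,494.38
Month 4: opening $7,494.38; interest $50.60 → $7,544.98; payment $943.12; balance $6,601.86
Month 5: opening $6,601.86; interest $50.60 → $6,652.46; payment $950.35; balance $5,702.11
Month 6: opening $5,702.11; interest $50.60 → $5,752.71; payment $958.78; balance $4,793.93
Month 7: opening $4,793.93; interest $50.60 → $4,844.53; payment $968.90; balance $3,875.63
Month 8: opening $3,875.63; interest $50.60 → $3,926.23; payment $981.55; balance $2,944.68
Month 9: opening $2,944.68; interest $50.60 → $2,995.28; payment $998.42; balance $1,996.86
Month 10: opening $1,996.86; interest $50.60 → $2,047.46; payment $1,023.73; balance $1,023.73
Month 11: opening $1,023.73; interest $50.60 → $1,074.33; payment $1,074.33; balance $0.00
Total interest: $50.60 + $50.60 + $50.60 + $50.60 + $50.60 + $50.60 + $50.60 + $50.60 + $50.60 + $50.60 + $50.60 = $556.60

$556.60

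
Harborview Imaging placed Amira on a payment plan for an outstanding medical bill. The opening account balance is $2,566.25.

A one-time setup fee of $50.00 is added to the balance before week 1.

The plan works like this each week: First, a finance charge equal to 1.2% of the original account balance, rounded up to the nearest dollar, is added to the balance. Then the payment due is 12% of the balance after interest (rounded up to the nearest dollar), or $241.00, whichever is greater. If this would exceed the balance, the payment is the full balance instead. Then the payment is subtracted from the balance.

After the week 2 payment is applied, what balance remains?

$2,076.25

Week 1: $2,616.25 +$31.00 interest = $2,647.25; pay $318.00 → $2,329.25
Week 2: $2,329.25 +$31.00 interest = $2,360.25; pay $284.00 → $2,076.25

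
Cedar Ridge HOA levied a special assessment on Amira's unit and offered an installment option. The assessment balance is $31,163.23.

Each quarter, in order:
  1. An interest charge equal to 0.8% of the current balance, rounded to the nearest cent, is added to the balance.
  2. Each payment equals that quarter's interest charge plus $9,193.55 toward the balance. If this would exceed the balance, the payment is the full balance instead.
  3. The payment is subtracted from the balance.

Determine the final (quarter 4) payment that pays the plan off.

Quarter 1: opening $31,163.23; interest $249.31 → $31,412.54; payment $9,442.86; balance $21,969.68
Quarter 2: opening $21,969.68; interest $175.76 → $22,145.44; payment $9,369.31; balance $12,776.13
Quarter 3: opening $12,776.13; interest $102.21 → $12,878.34; payment $9,295.76; balance $3,582.58
Quarter 4: opening $3,582.58; interest $28.66 → $3,611.24; payment $3,611.24; balance $0.00

$3,611.24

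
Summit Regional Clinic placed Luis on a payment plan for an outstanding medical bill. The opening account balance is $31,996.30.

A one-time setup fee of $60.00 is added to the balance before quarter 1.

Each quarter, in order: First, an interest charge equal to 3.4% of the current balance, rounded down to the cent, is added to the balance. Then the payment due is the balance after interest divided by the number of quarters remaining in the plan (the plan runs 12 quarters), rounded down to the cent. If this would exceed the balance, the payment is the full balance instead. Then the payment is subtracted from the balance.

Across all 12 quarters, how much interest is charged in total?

$8,047.47

Quarter 1: opening $32,056.30; interest $1,089.91 → $33,146.21; payment $2,762.18; balance $30,384.03
Quarter 2: opening $30,384.03; interest $1,033.05 → $31,417.08; payment $2,856.09; balance $28,560.99
Quarter 3: opening $28,560.99; interest $971.07 → $29,532.06; payment $2,953.20; balance $26,578.86
Quarter 4: opening $26,578.86; interest $903.68 → $27,482.54; payment $3,053.61; balance $24,428.93
Quarter 5: opening $24,428.93; interest $830.58 → $25,259.51; payment $3,157.43; balance $22,102.08
Quarter 6: opening $22,102.08; interest $751.47 → $22,853.55; payment $3,264.79; balance $19,588.76
Quarter 7: opening $19,588.76; interest $666.01 → $20,254.77; payment $3,375.79; balance $16,878.98
Quarter 8: opening $16,878.98; interest $573.88 → $17,452.86; payment $3,490.57; balance $13,962.29
Quarter 9: opening $13,962.29; interest $474.71 → $14,437.00; payment $3,609.25; balance $10,827.75
Quarter 10: opening $10,827.75; interest $368.14 → $11,195.89; payment $3,731.96; balance $7,463.93
Quarter 11: opening $7,463.93; interest $253.77 → $7,717.70; payment $3,858.85; balance $3,858.85
Quarter 12: opening $3,858.85; interest $131.20 → $3,990.05; payment $3,990.05; balance $0.00
Total interest: $1,089.91 + $1,033.05 + $971.07 + $903.68 + $830.58 + $751.47 + $666.01 + $573.88 + $474.71 + $368.14 + $253.77 + $131.20 = $8,047.47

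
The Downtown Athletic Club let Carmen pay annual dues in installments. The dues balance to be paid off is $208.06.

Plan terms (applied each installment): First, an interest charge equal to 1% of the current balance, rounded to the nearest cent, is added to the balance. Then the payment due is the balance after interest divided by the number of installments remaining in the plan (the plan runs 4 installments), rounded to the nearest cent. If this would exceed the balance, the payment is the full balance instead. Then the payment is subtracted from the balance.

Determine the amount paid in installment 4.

$54.13

Installment 1: opening $208.06; interest $2.08 → $210.14; payment $52.54; balance $157.60
Installment 2: opening $157.60; interest $1.58 → $159.18; payment $53.06; balance $106.12
Installment 3: opening $106.12; interest $1.06 → $107.18; payment $53.59; balance $53.59
Installment 4: opening $53.59; interest $0.54 → $54.13; payment $54.13; balance $0.00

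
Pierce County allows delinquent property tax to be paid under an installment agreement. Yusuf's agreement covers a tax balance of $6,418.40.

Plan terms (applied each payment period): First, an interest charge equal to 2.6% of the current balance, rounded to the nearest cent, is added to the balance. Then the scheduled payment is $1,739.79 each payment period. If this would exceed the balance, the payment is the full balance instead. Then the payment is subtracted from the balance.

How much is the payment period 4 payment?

Payment period 1: opening $6,418.40; interest $166.88 → $6,585.28; payment $1,739.79; balance $4,845.49
Payment period 2: opening $4,845.49; interest $125.98 → $4,971.47; payment $1,739.79; balance $3,231.68
Payment period 3: opening $3,231.68; interest $84.02 → $3,315.70; payment $1,739.79; balance $1,575.91
Payment period 4: opening $1,575.91; interest $40.97 → $1,616.88; payment $1,616.88; balance $0.00

$1,616.88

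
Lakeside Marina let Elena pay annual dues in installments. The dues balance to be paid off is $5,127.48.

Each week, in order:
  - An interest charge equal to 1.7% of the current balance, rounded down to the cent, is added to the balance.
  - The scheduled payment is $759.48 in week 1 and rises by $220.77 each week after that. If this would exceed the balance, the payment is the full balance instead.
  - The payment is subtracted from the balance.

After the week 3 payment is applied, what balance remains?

$2,409.98

Week 1: opening $5,127.48; interest $87.16 → $5,214.64; payment $759.48; balance $4,455.16
Week 2: opening $4,455.16; interest $75.73 → $4,530.89; payment $980.25; balance $3,550.64
Week 3: opening $3,550.64; interest $60.36 → $3,611.00; payment $1,201.02; balance $2,409.98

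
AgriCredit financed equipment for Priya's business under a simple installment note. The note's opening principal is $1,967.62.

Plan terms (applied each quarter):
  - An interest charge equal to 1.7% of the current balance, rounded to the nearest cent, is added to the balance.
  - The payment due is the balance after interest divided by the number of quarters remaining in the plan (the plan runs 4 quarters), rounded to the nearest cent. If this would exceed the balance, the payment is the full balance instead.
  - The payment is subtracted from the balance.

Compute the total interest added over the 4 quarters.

$85.06

# | Opening | Interest | Payment | End bal
1 | $1,967.62 | $33.45 | $500.27 | $1,500.80
2 | $1,500.80 | $25.51 | $508.77 | $1,017.54
3 | $1,017.54 | $17.30 | $517.42 | $517.42
4 | $517.42 | $8.80 | $526.22 | $0.00
Total interest: $33.45 + $25.51 + $17.30 + $8.80 = $85.06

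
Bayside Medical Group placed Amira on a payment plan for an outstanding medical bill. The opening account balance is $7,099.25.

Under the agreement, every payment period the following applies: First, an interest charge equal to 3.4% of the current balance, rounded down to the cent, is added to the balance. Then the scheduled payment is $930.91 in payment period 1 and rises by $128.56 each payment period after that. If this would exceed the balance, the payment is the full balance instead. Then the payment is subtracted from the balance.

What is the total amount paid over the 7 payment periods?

$8,109.35

# | Opening | Interest | Payment | End bal
1 | $7,099.25 | $241.37 | $930.91 | $6,409.71
2 | $6,409.71 | $217.93 | $1,059.47 | $5,568.17
3 | $5,568.17 | $189.31 | $1,188.03 | $4,569.45
4 | $4,569.45 | $155.36 | $1,316.59 | $3,408.22
5 | $3,408.22 | $115.87 | $1,445.15 | $2,078.94
6 | $2,078.94 | $70.68 | $1,573.71 | $575.91
7 | $575.91 | $19.58 | $595.49 | $0.00
Total paid: $8,109.35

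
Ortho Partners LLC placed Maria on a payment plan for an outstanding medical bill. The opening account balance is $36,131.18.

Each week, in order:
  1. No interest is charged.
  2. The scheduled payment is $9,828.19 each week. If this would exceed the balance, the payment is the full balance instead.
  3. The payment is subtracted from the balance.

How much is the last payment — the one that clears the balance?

$6,646.61

Week 1: $36,131.18 − $9,828.19 → $26,302.99
Week 2: $26,302.99 − $9,828.19 → $16,474.80
Week 3: $16,474.80 − $9,828.19 → $6,646.61
Week 4: $6,646.61 − $6,646.61 → $0.00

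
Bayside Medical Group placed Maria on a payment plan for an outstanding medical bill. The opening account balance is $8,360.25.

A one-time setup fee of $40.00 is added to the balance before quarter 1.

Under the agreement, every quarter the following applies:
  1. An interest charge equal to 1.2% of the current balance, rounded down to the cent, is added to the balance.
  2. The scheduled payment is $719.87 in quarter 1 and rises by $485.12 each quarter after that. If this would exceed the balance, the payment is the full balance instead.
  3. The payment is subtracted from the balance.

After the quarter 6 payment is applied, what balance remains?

Quarter 1: opening $8,400.25; interest $100.80 → $8,501.05; payment $719.87; balance $7,781.18
Quarter 2: opening $7,781.18; interest $93.37 → $7,874.55; payment $1,204.99; balance $6,669.56
Quarter 3: opening $6,669.56; interest $80.03 → $6,749.59; payment $1,690.11; balance $5,059.48
Quarter 4: opening $5,059.48; interest $60.71 → $5,120.19; payment $2,175.23; balance $2,944.96
Quarter 5: opening $2,944.96; interest $35.33 → $2,980.29; payment $2,660.35; balance $319.94
Quarter 6: opening $319.94; interest $3.83 → $323.77; payment $323.77; balance $0.00

$0.00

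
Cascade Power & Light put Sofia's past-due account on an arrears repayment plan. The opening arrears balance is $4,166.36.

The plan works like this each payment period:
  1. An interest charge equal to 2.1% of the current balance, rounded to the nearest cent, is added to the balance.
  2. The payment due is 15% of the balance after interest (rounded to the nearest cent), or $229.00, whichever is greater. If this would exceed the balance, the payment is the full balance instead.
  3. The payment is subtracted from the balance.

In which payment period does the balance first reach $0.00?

Payment period 1: opening $4,166.36; interest $87.49 → $4,253.85; payment $638.08; balance $3,615.77
Payment period 2: opening $3,615.77; interest $75.93 → $3,691.70; payment $553.76; balance $3,137.94
Payment period 3: opening $3,137.94; interest $65.90 → $3,203.84; payment $480.58; balance $2,723.26
Payment period 4: opening $2,723.26; interest $57.19 → $2,780.45; payment $417.07; balance $2,363.38
Payment period 5: opening $2,363.38; interest $49.63 → $2,413.01; payment $361.95; balance $2,051.06
Payment period 6: opening $2,051.06; interest $43.07 → $2,094.13; payment $314.12; balance $1,780.01
Payment period 7: opening $1,780.01; interest $37.38 → $1,817.39; payment $272.61; balance $1,544.78
Payment period 8: opening $1,544.78; interest $32.44 → $1,577.22; payment $236.58; balance $1,340.64
Payment period 9: opening $1,340.64; interest $28.15 → $1,368.79; payment $229.00; balance $1,139.79
Payment period 10: opening $1,139.79; interest $23.94 → $1,163.73; payment $229.00; balance $934.73
Payment period 11: opening $934.73; interest $19.63 → $954.36; payment $229.00; balance $725.36
Payment period 12: opening $725.36; interest $15.23 → $740.59; payment $229.00; balance $511.59
Payment period 13: opening $511.59; interest $10.74 → $522.33; payment $229.00; balance $293.33
Payment period 14: opening $293.33; interest $6.16 → $299.49; payment $229.00; balance $70.49
Payment period 15: opening $70.49; interest $1.48 → $71.97; payment $71.97; balance $0.00
Balance reaches $0.00 in payment period 15.

15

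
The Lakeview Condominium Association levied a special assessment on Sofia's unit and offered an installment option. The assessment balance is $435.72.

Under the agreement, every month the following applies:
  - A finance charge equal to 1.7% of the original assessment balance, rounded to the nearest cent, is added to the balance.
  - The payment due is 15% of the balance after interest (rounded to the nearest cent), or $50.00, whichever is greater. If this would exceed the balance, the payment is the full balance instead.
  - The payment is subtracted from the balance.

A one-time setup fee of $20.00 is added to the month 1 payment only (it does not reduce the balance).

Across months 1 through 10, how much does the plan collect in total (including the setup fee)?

$529.82

# | Opening | Interest | Payment | Fee | End bal
1 | $435.72 | $7.41 | $66.47 | $20.00 | $376.66
2 | $376.66 | $7.41 | $57.61 | — | $326.46
3 | $326.46 | $7.41 | $50.08 | — | $283.79
4 | $283.79 | $7.41 | $50.00 | — | $241.20
5 | $241.20 | $7.41 | $50.00 | — | $198.61
6 | $198.61 | $7.41 | $50.00 | — | $156.02
7 | $156.02 | $7.41 | $50.00 | — | $113.43
8 | $113.43 | $7.41 | $50.00 | — | $70.84
9 | $70.84 | $7.41 | $50.00 | — | $28.25
10 | $28.25 | $7.41 | $35.66 | — | $0.00
Total paid: $529.82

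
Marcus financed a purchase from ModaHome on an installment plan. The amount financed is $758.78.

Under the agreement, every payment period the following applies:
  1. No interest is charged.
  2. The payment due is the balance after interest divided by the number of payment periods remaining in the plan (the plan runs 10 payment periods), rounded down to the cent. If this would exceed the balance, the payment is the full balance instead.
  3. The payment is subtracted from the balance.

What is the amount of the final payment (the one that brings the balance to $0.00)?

$75.88

Payment period 1: opening $758.78; payment $75.87; balance $682.91
Payment period 2: opening $682.91; payment $75.87; balance $607.04
Payment period 3: opening $607.04; payment $75.88; balance $531.16
Payment period 4: opening $531.16; payment $75.88; balance $455.28
Payment period 5: opening $455.28; payment $75.88; balance $379.40
Payment period 6: opening $379.40; payment $75.88; balance $303.52
Payment period 7: opening $303.52; payment $75.88; balance $227.64
Payment period 8: opening $227.64; payment $75.88; balance $151.76
Payment period 9: opening $151.76; payment $75.88; balance $75.88
Payment period 10: opening $75.88; payment $75.88; balance $0.00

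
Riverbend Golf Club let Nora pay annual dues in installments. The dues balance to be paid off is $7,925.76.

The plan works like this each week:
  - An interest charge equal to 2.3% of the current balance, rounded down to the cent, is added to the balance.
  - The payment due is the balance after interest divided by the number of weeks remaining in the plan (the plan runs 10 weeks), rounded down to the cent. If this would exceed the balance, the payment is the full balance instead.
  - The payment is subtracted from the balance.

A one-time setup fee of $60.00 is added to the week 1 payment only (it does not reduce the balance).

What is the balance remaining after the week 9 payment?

$972.57

Week 1: opening $7,925.76; interest $182.29 → $8,108.05; payment $810.80 (+ $60.00 fee); balance $7,297.25
Week 2: opening $7,297.25; interest $167.83 → $7,465.08; payment $829.45; balance $6,635.63
Week 3: opening $6,635.63; interest $152.61 → $6,788.24; payment $848.53; balance $5,939.71
Week 4: opening $5,939.71; interest $136.61 → $6,076.32; payment $868.04; balance $5,208.28
Week 5: opening $5,208.28; interest $119.79 → $5,328.07; payment $888.01; balance $4,440.06
Week 6: opening $4,440.06; interest $102.12 → $4,542.18; payment $908.43; balance $3,633.75
Week 7: opening $3,633.75; interest $83.57 → $3,717.32; payment $929.33; balance $2,787.99
Week 8: opening $2,787.99; interest $64.12 → $2,852.11; payment $950.70; balance $1,901.41
Week 9: opening $1,901.41; interest $43.73 → $1,945.14; payment $972.57; balance $972.57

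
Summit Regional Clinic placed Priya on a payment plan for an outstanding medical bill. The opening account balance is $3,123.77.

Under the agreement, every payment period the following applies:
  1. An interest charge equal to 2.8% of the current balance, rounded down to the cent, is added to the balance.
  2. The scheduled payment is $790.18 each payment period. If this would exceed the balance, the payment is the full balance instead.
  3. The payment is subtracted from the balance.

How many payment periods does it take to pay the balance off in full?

# | Opening | Interest | Payment | End bal
1 | $3,123.77 | $87.46 | $790.18 | $2,421.05
2 | $2,421.05 | $67.78 | $790.18 | $1,698.65
3 | $1,698.65 | $47.56 | $790.18 | $956.03
4 | $956.03 | $26.76 | $790.18 | $192.61
5 | $192.61 | $5.39 | $198.00 | $0.00
Balance reaches $0.00 in payment period 5.

5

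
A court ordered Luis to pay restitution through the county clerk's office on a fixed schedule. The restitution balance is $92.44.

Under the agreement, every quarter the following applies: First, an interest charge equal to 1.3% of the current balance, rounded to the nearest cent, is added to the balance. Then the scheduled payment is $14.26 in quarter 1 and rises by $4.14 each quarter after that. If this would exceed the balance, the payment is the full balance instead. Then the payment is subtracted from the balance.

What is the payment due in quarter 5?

$14.30

Quarter 1: opening $92.44; interest $1.20 → $93.64; payment $14.26; balance $79.38
Quarter 2: opening $79.38; interest $1.03 → $80.41; payment $18.40; balance $62.01
Quarter 3: opening $62.01; interest $0.81 → $62.82; payment $22.54; balance $40.28
Quarter 4: opening $40.28; interest $0.52 → $40.80; payment $26.68; balance $14.12
Quarter 5: opening $14.12; interest $0.18 → $14.30; payment $14.30; balance $0.00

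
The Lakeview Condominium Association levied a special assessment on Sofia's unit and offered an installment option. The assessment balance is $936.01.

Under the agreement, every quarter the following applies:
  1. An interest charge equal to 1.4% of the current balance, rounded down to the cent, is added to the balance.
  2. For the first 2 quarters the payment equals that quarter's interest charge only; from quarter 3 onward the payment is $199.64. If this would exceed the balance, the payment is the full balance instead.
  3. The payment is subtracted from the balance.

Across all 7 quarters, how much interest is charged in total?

$65.21

# | Opening | Interest | Payment | End bal
1 | $936.01 | $13.10 | $13.10 | $936.01
2 | $936.01 | $13.10 | $13.10 | $936.01
3 | $936.01 | $13.10 | $199.64 | $749.47
4 | $749.47 | $10.49 | $199.64 | $560.32
5 | $560.32 | $7.84 | $199.64 | $368.52
6 | $368.52 | $5.15 | $199.64 | $174.03
7 | $174.03 | $2.43 | $176.46 | $0.00
Total interest: $13.10 + $13.10 + $13.10 + $10.49 + $7.84 + $5.15 + $2.43 = $65.21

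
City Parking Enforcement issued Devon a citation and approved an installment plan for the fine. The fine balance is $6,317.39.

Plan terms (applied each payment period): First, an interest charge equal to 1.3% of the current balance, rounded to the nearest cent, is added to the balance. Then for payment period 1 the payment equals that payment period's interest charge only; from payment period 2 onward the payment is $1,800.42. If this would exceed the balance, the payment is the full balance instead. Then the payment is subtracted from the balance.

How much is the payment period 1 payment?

$82.13

# | Opening | Interest | Payment | End bal
1 | $6,317.39 | $82.13 | $82.13 | $6,317.39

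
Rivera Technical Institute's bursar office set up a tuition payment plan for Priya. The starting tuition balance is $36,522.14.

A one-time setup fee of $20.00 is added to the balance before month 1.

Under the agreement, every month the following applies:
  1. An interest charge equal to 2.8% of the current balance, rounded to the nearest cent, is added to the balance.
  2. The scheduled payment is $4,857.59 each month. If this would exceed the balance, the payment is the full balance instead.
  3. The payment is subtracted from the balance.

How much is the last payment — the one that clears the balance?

$2,761.55

Month 1: opening $36,542.14; interest $1,023.18 → $37,565.32; payment $4,857.59; balance $32,707.73
Month 2: opening $32,707.73; interest $915.82 → $33,623.55; payment $4,857.59; balance $28,765.96
Month 3: opening $28,765.96; interest $805.45 → $29,571.41; payment $4,857.59; balance $24,713.82
Month 4: opening $24,713.82; interest $691.99 → $25,405.81; payment $4,857.59; balance $20,548.22
Month 5: opening $20,548.22; interest $575.35 → $21,123.57; payment $4,857.59; balance $16,265.98
Month 6: opening $16,265.98; interest $455.45 → $16,721.43; payment $4,857.59; balance $11,863.84
Month 7: opening $11,863.84; interest $332.19 → $12,196.03; payment $4,857.59; balance $7,338.44
Month 8: opening $7,338.44; interest $205.48 → $7,543.92; payment $4,857.59; balance $2,686.33
Month 9: opening $2,686.33; interest $75.22 → $2,761.55; payment $2,761.55; balance $0.00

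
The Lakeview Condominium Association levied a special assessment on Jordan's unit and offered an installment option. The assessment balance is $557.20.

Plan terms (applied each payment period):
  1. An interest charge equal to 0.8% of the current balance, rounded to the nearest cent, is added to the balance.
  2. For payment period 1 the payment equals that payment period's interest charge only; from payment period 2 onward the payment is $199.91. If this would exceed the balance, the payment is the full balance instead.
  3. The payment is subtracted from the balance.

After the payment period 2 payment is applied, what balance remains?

$361.75

Payment period 1: $557.20 +$4.46 interest = $561.66; pay $4.46 → $557.20
Payment period 2: $557.20 +$4.46 interest = $561.66; pay $199.91 → $361.75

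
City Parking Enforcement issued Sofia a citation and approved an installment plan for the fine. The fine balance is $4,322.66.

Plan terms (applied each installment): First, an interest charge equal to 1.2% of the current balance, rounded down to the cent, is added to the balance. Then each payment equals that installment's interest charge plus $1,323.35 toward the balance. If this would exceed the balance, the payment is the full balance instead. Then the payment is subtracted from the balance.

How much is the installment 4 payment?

$356.84

# | Opening | Interest | Payment | End bal
1 | $4,322.66 | $51.87 | $1,375.22 | $2,999.31
2 | $2,999.31 | $35.99 | $1,359.34 | $1,675.96
3 | $1,675.96 | $20.11 | $1,343.46 | $352.61
4 | $352.61 | $4.23 | $356.84 | $0.00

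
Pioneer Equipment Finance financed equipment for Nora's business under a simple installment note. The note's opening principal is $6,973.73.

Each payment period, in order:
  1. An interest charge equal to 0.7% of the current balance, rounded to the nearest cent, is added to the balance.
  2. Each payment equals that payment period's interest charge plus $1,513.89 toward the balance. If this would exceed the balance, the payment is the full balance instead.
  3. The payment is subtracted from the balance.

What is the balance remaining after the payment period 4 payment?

Payment period 1: $6,973.73 +$48.82 interest = $7,022.55; pay $1,562.71 → $5,459.84
Payment period 2: $5,459.84 +$38.22 interest = $5,498.06; pay $1,552.11 → $3,945.95
Payment period 3: $3,945.95 +$27.62 interest = $3,973.57; pay $1,541.51 → $2,432.06
Payment period 4: $2,432.06 +$17.02 interest = $2,449.08; pay $1,530.91 → $918.17

$918.17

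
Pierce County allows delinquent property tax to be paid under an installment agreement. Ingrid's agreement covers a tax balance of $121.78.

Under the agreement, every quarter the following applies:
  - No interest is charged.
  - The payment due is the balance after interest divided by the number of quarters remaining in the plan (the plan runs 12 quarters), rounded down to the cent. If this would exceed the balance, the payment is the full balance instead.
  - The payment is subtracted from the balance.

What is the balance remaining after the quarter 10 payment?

$20.30

Quarter 1: opening $121.78; payment $10.14; balance $111.64
Quarter 2: opening $111.64; payment $10.14; balance $101.50
Quarter 3: opening $101.50; payment $10.15; balance $91.35
Quarter 4: opening $91.35; payment $10.15; balance $81.20
Quarter 5: opening $81.20; payment $10.15; balance $71.05
Quarter 6: opening $71.05; payment $10.15; balance $60.90
Quarter 7: opening $60.90; payment $10.15; balance $50.75
Quarter 8: opening $50.75; payment $10.15; balance $40.60
Quarter 9: opening $40.60; payment $10.15; balance $30.45
Quarter 10: opening $30.45; payment $10.15; balance $20.30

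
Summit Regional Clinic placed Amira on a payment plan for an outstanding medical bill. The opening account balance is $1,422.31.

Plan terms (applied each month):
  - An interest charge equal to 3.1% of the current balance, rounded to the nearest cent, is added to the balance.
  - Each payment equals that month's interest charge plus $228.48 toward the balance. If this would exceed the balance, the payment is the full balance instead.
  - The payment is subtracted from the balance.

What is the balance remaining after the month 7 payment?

Month 1: opening $1,422.31; interest $44.09 → $1,466.40; payment $272.57; balance $1,193.83
Month 2: opening $1,193.83; interest $37.01 → $1,230.84; payment $265.49; balance $965.35
Month 3: opening $965.35; interest $29.93 → $995.28; payment $258.41; balance $736.87
Month 4: opening $736.87; interest $22.84 → $759.71; payment $251.32; balance $508.39
Month 5: opening $508.39; interest $15.76 → $524.15; payment $244.24; balance $279.91
Month 6: opening $279.91; interest $8.68 → $288.59; payment $237.16; balance $51.43
Month 7: opening $51.43; interest $1.59 → $53.02; payment $53.02; balance $0.00

$0.00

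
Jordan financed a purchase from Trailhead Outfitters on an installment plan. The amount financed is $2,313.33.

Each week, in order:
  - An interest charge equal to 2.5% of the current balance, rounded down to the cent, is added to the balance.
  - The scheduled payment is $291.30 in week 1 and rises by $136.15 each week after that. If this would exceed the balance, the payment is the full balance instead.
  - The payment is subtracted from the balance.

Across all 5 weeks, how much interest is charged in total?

$194.84

Week 1: opening $2,313.33; interest $57.83 → $2,371.16; payment $291.30; balance $2,079.86
Week 2: opening $2,079.86; interest $51.99 → $2,131.85; payment $427.45; balance $1,704.40
Week 3: opening $1,704.40; interest $42.61 → $1,747.01; payment $563.60; balance $1,183.41
Week 4: opening $1,183.41; interest $29.58 → $1,212.99; payment $699.75; balance $513.24
Week 5: opening $513.24; interest $12.83 → $526.07; payment $526.07; balance $0.00
Total interest: $57.83 + $51.99 + $42.61 + $29.58 + $12.83 = $194.84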